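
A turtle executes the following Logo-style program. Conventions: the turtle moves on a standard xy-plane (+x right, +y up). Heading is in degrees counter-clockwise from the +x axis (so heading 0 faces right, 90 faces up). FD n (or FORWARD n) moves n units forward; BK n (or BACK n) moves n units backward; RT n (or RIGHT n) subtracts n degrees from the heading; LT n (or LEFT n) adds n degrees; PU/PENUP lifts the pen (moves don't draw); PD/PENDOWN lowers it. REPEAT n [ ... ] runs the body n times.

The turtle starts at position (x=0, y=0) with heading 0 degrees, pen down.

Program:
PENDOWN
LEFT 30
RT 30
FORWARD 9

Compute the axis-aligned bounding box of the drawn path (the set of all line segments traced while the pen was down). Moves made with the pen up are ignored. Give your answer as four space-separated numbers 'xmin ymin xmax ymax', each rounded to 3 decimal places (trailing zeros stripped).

Answer: 0 0 9 0

Derivation:
Executing turtle program step by step:
Start: pos=(0,0), heading=0, pen down
PD: pen down
LT 30: heading 0 -> 30
RT 30: heading 30 -> 0
FD 9: (0,0) -> (9,0) [heading=0, draw]
Final: pos=(9,0), heading=0, 1 segment(s) drawn

Segment endpoints: x in {0, 9}, y in {0}
xmin=0, ymin=0, xmax=9, ymax=0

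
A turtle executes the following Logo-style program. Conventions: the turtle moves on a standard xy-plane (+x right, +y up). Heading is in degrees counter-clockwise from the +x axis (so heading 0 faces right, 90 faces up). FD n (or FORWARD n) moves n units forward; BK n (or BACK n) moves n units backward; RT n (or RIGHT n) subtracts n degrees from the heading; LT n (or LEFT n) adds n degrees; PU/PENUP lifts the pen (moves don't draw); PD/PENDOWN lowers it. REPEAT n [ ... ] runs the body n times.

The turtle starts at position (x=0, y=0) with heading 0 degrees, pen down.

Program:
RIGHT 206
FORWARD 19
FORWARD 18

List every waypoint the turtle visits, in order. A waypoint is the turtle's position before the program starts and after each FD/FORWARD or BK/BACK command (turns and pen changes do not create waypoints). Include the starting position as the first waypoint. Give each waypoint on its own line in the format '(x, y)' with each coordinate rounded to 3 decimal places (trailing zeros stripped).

Executing turtle program step by step:
Start: pos=(0,0), heading=0, pen down
RT 206: heading 0 -> 154
FD 19: (0,0) -> (-17.077,8.329) [heading=154, draw]
FD 18: (-17.077,8.329) -> (-33.255,16.22) [heading=154, draw]
Final: pos=(-33.255,16.22), heading=154, 2 segment(s) drawn
Waypoints (3 total):
(0, 0)
(-17.077, 8.329)
(-33.255, 16.22)

Answer: (0, 0)
(-17.077, 8.329)
(-33.255, 16.22)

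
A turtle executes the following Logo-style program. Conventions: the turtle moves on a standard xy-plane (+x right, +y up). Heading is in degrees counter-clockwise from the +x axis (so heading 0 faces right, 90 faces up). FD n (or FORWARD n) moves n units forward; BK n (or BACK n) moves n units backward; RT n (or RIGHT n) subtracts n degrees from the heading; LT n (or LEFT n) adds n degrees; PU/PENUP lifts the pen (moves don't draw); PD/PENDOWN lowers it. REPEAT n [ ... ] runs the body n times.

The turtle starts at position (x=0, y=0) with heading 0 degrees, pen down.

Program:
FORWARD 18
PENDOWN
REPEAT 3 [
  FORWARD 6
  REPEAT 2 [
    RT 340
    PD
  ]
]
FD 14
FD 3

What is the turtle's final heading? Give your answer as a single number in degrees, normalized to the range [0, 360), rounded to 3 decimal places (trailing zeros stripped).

Executing turtle program step by step:
Start: pos=(0,0), heading=0, pen down
FD 18: (0,0) -> (18,0) [heading=0, draw]
PD: pen down
REPEAT 3 [
  -- iteration 1/3 --
  FD 6: (18,0) -> (24,0) [heading=0, draw]
  REPEAT 2 [
    -- iteration 1/2 --
    RT 340: heading 0 -> 20
    PD: pen down
    -- iteration 2/2 --
    RT 340: heading 20 -> 40
    PD: pen down
  ]
  -- iteration 2/3 --
  FD 6: (24,0) -> (28.596,3.857) [heading=40, draw]
  REPEAT 2 [
    -- iteration 1/2 --
    RT 340: heading 40 -> 60
    PD: pen down
    -- iteration 2/2 --
    RT 340: heading 60 -> 80
    PD: pen down
  ]
  -- iteration 3/3 --
  FD 6: (28.596,3.857) -> (29.638,9.766) [heading=80, draw]
  REPEAT 2 [
    -- iteration 1/2 --
    RT 340: heading 80 -> 100
    PD: pen down
    -- iteration 2/2 --
    RT 340: heading 100 -> 120
    PD: pen down
  ]
]
FD 14: (29.638,9.766) -> (22.638,21.89) [heading=120, draw]
FD 3: (22.638,21.89) -> (21.138,24.488) [heading=120, draw]
Final: pos=(21.138,24.488), heading=120, 6 segment(s) drawn

Answer: 120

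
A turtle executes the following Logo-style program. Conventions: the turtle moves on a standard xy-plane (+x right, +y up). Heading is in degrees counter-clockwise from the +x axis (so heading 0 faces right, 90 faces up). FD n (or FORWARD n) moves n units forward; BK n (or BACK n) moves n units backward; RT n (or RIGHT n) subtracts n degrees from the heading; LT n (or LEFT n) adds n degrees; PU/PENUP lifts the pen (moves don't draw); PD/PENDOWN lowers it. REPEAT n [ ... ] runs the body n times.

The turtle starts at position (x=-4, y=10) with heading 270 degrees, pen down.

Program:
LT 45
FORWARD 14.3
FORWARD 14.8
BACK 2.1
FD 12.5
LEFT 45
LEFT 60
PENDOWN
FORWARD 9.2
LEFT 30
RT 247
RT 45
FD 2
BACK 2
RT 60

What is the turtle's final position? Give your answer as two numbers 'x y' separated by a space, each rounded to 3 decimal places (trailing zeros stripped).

Executing turtle program step by step:
Start: pos=(-4,10), heading=270, pen down
LT 45: heading 270 -> 315
FD 14.3: (-4,10) -> (6.112,-0.112) [heading=315, draw]
FD 14.8: (6.112,-0.112) -> (16.577,-10.577) [heading=315, draw]
BK 2.1: (16.577,-10.577) -> (15.092,-9.092) [heading=315, draw]
FD 12.5: (15.092,-9.092) -> (23.931,-17.931) [heading=315, draw]
LT 45: heading 315 -> 0
LT 60: heading 0 -> 60
PD: pen down
FD 9.2: (23.931,-17.931) -> (28.531,-9.963) [heading=60, draw]
LT 30: heading 60 -> 90
RT 247: heading 90 -> 203
RT 45: heading 203 -> 158
FD 2: (28.531,-9.963) -> (26.676,-9.214) [heading=158, draw]
BK 2: (26.676,-9.214) -> (28.531,-9.963) [heading=158, draw]
RT 60: heading 158 -> 98
Final: pos=(28.531,-9.963), heading=98, 7 segment(s) drawn

Answer: 28.531 -9.963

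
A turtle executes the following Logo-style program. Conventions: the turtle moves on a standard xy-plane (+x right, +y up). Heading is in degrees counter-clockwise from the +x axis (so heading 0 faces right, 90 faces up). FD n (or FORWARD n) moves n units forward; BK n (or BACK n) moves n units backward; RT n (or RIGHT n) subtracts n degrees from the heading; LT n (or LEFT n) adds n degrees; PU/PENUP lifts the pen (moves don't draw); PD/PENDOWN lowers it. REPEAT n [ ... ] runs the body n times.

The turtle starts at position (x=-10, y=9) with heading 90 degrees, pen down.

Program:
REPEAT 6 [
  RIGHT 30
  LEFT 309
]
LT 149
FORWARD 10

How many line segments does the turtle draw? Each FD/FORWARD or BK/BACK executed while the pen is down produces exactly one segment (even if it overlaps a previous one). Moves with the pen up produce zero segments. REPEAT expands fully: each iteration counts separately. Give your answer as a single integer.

Executing turtle program step by step:
Start: pos=(-10,9), heading=90, pen down
REPEAT 6 [
  -- iteration 1/6 --
  RT 30: heading 90 -> 60
  LT 309: heading 60 -> 9
  -- iteration 2/6 --
  RT 30: heading 9 -> 339
  LT 309: heading 339 -> 288
  -- iteration 3/6 --
  RT 30: heading 288 -> 258
  LT 309: heading 258 -> 207
  -- iteration 4/6 --
  RT 30: heading 207 -> 177
  LT 309: heading 177 -> 126
  -- iteration 5/6 --
  RT 30: heading 126 -> 96
  LT 309: heading 96 -> 45
  -- iteration 6/6 --
  RT 30: heading 45 -> 15
  LT 309: heading 15 -> 324
]
LT 149: heading 324 -> 113
FD 10: (-10,9) -> (-13.907,18.205) [heading=113, draw]
Final: pos=(-13.907,18.205), heading=113, 1 segment(s) drawn
Segments drawn: 1

Answer: 1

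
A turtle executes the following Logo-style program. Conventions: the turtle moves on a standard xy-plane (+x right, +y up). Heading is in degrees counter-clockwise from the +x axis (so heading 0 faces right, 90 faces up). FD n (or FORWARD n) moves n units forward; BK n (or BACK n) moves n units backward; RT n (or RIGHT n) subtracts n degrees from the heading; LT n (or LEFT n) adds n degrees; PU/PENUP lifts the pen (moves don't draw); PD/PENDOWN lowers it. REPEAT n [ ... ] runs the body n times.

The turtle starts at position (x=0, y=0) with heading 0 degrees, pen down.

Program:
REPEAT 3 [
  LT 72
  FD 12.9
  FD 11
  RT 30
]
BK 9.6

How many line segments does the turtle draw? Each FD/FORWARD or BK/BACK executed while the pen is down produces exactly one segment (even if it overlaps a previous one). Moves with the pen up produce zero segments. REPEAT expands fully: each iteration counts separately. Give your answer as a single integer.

Answer: 7

Derivation:
Executing turtle program step by step:
Start: pos=(0,0), heading=0, pen down
REPEAT 3 [
  -- iteration 1/3 --
  LT 72: heading 0 -> 72
  FD 12.9: (0,0) -> (3.986,12.269) [heading=72, draw]
  FD 11: (3.986,12.269) -> (7.386,22.73) [heading=72, draw]
  RT 30: heading 72 -> 42
  -- iteration 2/3 --
  LT 72: heading 42 -> 114
  FD 12.9: (7.386,22.73) -> (2.139,34.515) [heading=114, draw]
  FD 11: (2.139,34.515) -> (-2.335,44.564) [heading=114, draw]
  RT 30: heading 114 -> 84
  -- iteration 3/3 --
  LT 72: heading 84 -> 156
  FD 12.9: (-2.335,44.564) -> (-14.12,49.811) [heading=156, draw]
  FD 11: (-14.12,49.811) -> (-24.169,54.285) [heading=156, draw]
  RT 30: heading 156 -> 126
]
BK 9.6: (-24.169,54.285) -> (-18.526,46.518) [heading=126, draw]
Final: pos=(-18.526,46.518), heading=126, 7 segment(s) drawn
Segments drawn: 7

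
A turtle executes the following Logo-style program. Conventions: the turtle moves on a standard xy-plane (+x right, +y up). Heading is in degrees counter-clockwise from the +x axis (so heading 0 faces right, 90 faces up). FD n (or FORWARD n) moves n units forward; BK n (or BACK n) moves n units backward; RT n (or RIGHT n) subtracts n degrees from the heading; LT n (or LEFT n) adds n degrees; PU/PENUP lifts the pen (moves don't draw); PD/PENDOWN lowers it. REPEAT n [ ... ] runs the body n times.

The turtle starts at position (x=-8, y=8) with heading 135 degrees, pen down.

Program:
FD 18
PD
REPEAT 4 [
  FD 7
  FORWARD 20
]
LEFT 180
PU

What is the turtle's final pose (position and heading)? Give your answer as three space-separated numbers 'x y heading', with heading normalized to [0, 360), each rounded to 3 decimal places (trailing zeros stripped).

Executing turtle program step by step:
Start: pos=(-8,8), heading=135, pen down
FD 18: (-8,8) -> (-20.728,20.728) [heading=135, draw]
PD: pen down
REPEAT 4 [
  -- iteration 1/4 --
  FD 7: (-20.728,20.728) -> (-25.678,25.678) [heading=135, draw]
  FD 20: (-25.678,25.678) -> (-39.82,39.82) [heading=135, draw]
  -- iteration 2/4 --
  FD 7: (-39.82,39.82) -> (-44.77,44.77) [heading=135, draw]
  FD 20: (-44.77,44.77) -> (-58.912,58.912) [heading=135, draw]
  -- iteration 3/4 --
  FD 7: (-58.912,58.912) -> (-63.861,63.861) [heading=135, draw]
  FD 20: (-63.861,63.861) -> (-78.004,78.004) [heading=135, draw]
  -- iteration 4/4 --
  FD 7: (-78.004,78.004) -> (-82.953,82.953) [heading=135, draw]
  FD 20: (-82.953,82.953) -> (-97.095,97.095) [heading=135, draw]
]
LT 180: heading 135 -> 315
PU: pen up
Final: pos=(-97.095,97.095), heading=315, 9 segment(s) drawn

Answer: -97.095 97.095 315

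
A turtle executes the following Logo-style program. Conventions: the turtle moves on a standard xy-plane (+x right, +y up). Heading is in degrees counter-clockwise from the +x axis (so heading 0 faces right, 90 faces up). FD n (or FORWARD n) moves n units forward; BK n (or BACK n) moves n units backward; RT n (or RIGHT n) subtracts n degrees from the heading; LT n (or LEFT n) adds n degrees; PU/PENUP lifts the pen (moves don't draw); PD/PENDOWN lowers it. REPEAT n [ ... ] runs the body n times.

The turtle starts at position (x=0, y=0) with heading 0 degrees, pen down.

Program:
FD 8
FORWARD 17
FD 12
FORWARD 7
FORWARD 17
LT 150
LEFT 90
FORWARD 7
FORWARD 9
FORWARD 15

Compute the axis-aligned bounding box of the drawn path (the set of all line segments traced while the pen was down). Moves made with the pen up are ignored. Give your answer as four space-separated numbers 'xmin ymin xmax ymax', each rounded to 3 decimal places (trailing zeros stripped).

Executing turtle program step by step:
Start: pos=(0,0), heading=0, pen down
FD 8: (0,0) -> (8,0) [heading=0, draw]
FD 17: (8,0) -> (25,0) [heading=0, draw]
FD 12: (25,0) -> (37,0) [heading=0, draw]
FD 7: (37,0) -> (44,0) [heading=0, draw]
FD 17: (44,0) -> (61,0) [heading=0, draw]
LT 150: heading 0 -> 150
LT 90: heading 150 -> 240
FD 7: (61,0) -> (57.5,-6.062) [heading=240, draw]
FD 9: (57.5,-6.062) -> (53,-13.856) [heading=240, draw]
FD 15: (53,-13.856) -> (45.5,-26.847) [heading=240, draw]
Final: pos=(45.5,-26.847), heading=240, 8 segment(s) drawn

Segment endpoints: x in {0, 8, 25, 37, 44, 45.5, 53, 57.5, 61}, y in {-26.847, -13.856, -6.062, 0}
xmin=0, ymin=-26.847, xmax=61, ymax=0

Answer: 0 -26.847 61 0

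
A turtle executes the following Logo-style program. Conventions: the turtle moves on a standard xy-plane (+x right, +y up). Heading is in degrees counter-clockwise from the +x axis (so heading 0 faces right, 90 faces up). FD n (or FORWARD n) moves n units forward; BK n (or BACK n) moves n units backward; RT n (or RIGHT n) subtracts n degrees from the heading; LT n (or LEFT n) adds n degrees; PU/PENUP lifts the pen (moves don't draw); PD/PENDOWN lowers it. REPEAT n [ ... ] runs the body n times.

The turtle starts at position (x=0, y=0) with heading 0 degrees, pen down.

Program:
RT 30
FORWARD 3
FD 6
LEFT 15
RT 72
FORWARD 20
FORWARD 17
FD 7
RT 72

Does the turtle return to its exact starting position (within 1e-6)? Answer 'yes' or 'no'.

Executing turtle program step by step:
Start: pos=(0,0), heading=0, pen down
RT 30: heading 0 -> 330
FD 3: (0,0) -> (2.598,-1.5) [heading=330, draw]
FD 6: (2.598,-1.5) -> (7.794,-4.5) [heading=330, draw]
LT 15: heading 330 -> 345
RT 72: heading 345 -> 273
FD 20: (7.794,-4.5) -> (8.841,-24.473) [heading=273, draw]
FD 17: (8.841,-24.473) -> (9.731,-41.449) [heading=273, draw]
FD 7: (9.731,-41.449) -> (10.097,-48.44) [heading=273, draw]
RT 72: heading 273 -> 201
Final: pos=(10.097,-48.44), heading=201, 5 segment(s) drawn

Start position: (0, 0)
Final position: (10.097, -48.44)
Distance = 49.481; >= 1e-6 -> NOT closed

Answer: no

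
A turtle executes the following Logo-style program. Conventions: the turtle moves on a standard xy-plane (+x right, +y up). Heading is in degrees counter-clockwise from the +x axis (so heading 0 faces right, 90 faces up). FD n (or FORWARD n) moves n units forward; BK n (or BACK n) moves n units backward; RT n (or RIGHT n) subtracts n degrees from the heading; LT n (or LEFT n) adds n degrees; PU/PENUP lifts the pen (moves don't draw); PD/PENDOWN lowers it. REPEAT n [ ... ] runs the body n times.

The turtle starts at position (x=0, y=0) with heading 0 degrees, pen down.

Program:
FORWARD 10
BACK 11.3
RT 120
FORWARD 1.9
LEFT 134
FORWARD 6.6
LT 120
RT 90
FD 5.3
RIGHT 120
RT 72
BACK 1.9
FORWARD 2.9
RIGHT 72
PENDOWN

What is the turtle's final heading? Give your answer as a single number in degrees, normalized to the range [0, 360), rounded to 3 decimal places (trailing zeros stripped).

Answer: 140

Derivation:
Executing turtle program step by step:
Start: pos=(0,0), heading=0, pen down
FD 10: (0,0) -> (10,0) [heading=0, draw]
BK 11.3: (10,0) -> (-1.3,0) [heading=0, draw]
RT 120: heading 0 -> 240
FD 1.9: (-1.3,0) -> (-2.25,-1.645) [heading=240, draw]
LT 134: heading 240 -> 14
FD 6.6: (-2.25,-1.645) -> (4.154,-0.049) [heading=14, draw]
LT 120: heading 14 -> 134
RT 90: heading 134 -> 44
FD 5.3: (4.154,-0.049) -> (7.966,3.633) [heading=44, draw]
RT 120: heading 44 -> 284
RT 72: heading 284 -> 212
BK 1.9: (7.966,3.633) -> (9.578,4.64) [heading=212, draw]
FD 2.9: (9.578,4.64) -> (7.118,3.103) [heading=212, draw]
RT 72: heading 212 -> 140
PD: pen down
Final: pos=(7.118,3.103), heading=140, 7 segment(s) drawn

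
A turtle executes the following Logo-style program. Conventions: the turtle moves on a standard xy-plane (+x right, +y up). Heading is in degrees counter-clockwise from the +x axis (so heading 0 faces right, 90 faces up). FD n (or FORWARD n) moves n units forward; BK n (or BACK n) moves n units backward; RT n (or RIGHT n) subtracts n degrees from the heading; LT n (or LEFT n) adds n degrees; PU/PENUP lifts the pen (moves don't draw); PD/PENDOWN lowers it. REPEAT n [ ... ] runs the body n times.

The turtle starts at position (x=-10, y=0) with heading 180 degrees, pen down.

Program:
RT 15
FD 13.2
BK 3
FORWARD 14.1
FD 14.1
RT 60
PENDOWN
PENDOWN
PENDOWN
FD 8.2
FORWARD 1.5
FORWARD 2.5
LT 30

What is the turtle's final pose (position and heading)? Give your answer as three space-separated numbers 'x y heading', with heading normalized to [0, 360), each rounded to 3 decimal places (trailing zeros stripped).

Answer: -50.249 21.723 135

Derivation:
Executing turtle program step by step:
Start: pos=(-10,0), heading=180, pen down
RT 15: heading 180 -> 165
FD 13.2: (-10,0) -> (-22.75,3.416) [heading=165, draw]
BK 3: (-22.75,3.416) -> (-19.852,2.64) [heading=165, draw]
FD 14.1: (-19.852,2.64) -> (-33.472,6.289) [heading=165, draw]
FD 14.1: (-33.472,6.289) -> (-47.092,9.939) [heading=165, draw]
RT 60: heading 165 -> 105
PD: pen down
PD: pen down
PD: pen down
FD 8.2: (-47.092,9.939) -> (-49.214,17.859) [heading=105, draw]
FD 1.5: (-49.214,17.859) -> (-49.602,19.308) [heading=105, draw]
FD 2.5: (-49.602,19.308) -> (-50.249,21.723) [heading=105, draw]
LT 30: heading 105 -> 135
Final: pos=(-50.249,21.723), heading=135, 7 segment(s) drawn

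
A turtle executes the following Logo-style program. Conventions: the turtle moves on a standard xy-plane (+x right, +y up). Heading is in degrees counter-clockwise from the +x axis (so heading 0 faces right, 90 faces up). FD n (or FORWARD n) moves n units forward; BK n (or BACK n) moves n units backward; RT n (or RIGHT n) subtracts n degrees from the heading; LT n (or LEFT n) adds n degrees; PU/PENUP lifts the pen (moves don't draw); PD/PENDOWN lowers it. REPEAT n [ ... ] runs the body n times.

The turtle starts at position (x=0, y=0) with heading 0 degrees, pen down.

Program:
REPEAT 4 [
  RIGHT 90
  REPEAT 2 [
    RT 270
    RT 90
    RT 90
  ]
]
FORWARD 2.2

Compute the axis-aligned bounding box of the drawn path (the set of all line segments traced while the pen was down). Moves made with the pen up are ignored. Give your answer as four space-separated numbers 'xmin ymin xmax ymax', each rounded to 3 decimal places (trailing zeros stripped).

Answer: 0 0 2.2 0

Derivation:
Executing turtle program step by step:
Start: pos=(0,0), heading=0, pen down
REPEAT 4 [
  -- iteration 1/4 --
  RT 90: heading 0 -> 270
  REPEAT 2 [
    -- iteration 1/2 --
    RT 270: heading 270 -> 0
    RT 90: heading 0 -> 270
    RT 90: heading 270 -> 180
    -- iteration 2/2 --
    RT 270: heading 180 -> 270
    RT 90: heading 270 -> 180
    RT 90: heading 180 -> 90
  ]
  -- iteration 2/4 --
  RT 90: heading 90 -> 0
  REPEAT 2 [
    -- iteration 1/2 --
    RT 270: heading 0 -> 90
    RT 90: heading 90 -> 0
    RT 90: heading 0 -> 270
    -- iteration 2/2 --
    RT 270: heading 270 -> 0
    RT 90: heading 0 -> 270
    RT 90: heading 270 -> 180
  ]
  -- iteration 3/4 --
  RT 90: heading 180 -> 90
  REPEAT 2 [
    -- iteration 1/2 --
    RT 270: heading 90 -> 180
    RT 90: heading 180 -> 90
    RT 90: heading 90 -> 0
    -- iteration 2/2 --
    RT 270: heading 0 -> 90
    RT 90: heading 90 -> 0
    RT 90: heading 0 -> 270
  ]
  -- iteration 4/4 --
  RT 90: heading 270 -> 180
  REPEAT 2 [
    -- iteration 1/2 --
    RT 270: heading 180 -> 270
    RT 90: heading 270 -> 180
    RT 90: heading 180 -> 90
    -- iteration 2/2 --
    RT 270: heading 90 -> 180
    RT 90: heading 180 -> 90
    RT 90: heading 90 -> 0
  ]
]
FD 2.2: (0,0) -> (2.2,0) [heading=0, draw]
Final: pos=(2.2,0), heading=0, 1 segment(s) drawn

Segment endpoints: x in {0, 2.2}, y in {0, 0}
xmin=0, ymin=0, xmax=2.2, ymax=0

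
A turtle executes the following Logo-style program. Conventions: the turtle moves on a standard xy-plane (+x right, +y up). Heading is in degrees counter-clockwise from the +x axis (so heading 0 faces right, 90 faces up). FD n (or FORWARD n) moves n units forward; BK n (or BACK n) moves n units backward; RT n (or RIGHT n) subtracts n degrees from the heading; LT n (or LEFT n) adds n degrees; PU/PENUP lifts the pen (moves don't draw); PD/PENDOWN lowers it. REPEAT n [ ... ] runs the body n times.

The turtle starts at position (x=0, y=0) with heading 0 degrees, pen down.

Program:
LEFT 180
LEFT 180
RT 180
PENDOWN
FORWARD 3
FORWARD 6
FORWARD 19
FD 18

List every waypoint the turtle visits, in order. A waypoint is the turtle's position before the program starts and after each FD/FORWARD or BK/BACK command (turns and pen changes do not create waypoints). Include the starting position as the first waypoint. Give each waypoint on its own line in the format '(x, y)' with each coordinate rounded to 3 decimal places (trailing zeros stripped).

Answer: (0, 0)
(-3, 0)
(-9, 0)
(-28, 0)
(-46, 0)

Derivation:
Executing turtle program step by step:
Start: pos=(0,0), heading=0, pen down
LT 180: heading 0 -> 180
LT 180: heading 180 -> 0
RT 180: heading 0 -> 180
PD: pen down
FD 3: (0,0) -> (-3,0) [heading=180, draw]
FD 6: (-3,0) -> (-9,0) [heading=180, draw]
FD 19: (-9,0) -> (-28,0) [heading=180, draw]
FD 18: (-28,0) -> (-46,0) [heading=180, draw]
Final: pos=(-46,0), heading=180, 4 segment(s) drawn
Waypoints (5 total):
(0, 0)
(-3, 0)
(-9, 0)
(-28, 0)
(-46, 0)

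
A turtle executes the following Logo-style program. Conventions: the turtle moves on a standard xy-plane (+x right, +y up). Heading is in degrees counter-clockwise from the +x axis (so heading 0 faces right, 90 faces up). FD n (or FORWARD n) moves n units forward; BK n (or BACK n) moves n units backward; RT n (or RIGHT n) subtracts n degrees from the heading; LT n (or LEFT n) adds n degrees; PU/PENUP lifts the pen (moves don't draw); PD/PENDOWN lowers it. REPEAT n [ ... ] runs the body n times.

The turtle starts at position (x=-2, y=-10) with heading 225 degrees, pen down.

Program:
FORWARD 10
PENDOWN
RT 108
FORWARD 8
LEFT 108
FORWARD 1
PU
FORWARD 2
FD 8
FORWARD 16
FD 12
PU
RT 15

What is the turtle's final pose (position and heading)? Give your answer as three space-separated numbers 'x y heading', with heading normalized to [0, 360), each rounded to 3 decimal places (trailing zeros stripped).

Executing turtle program step by step:
Start: pos=(-2,-10), heading=225, pen down
FD 10: (-2,-10) -> (-9.071,-17.071) [heading=225, draw]
PD: pen down
RT 108: heading 225 -> 117
FD 8: (-9.071,-17.071) -> (-12.703,-9.943) [heading=117, draw]
LT 108: heading 117 -> 225
FD 1: (-12.703,-9.943) -> (-13.41,-10.65) [heading=225, draw]
PU: pen up
FD 2: (-13.41,-10.65) -> (-14.824,-12.064) [heading=225, move]
FD 8: (-14.824,-12.064) -> (-20.481,-17.721) [heading=225, move]
FD 16: (-20.481,-17.721) -> (-31.795,-29.035) [heading=225, move]
FD 12: (-31.795,-29.035) -> (-40.28,-37.52) [heading=225, move]
PU: pen up
RT 15: heading 225 -> 210
Final: pos=(-40.28,-37.52), heading=210, 3 segment(s) drawn

Answer: -40.28 -37.52 210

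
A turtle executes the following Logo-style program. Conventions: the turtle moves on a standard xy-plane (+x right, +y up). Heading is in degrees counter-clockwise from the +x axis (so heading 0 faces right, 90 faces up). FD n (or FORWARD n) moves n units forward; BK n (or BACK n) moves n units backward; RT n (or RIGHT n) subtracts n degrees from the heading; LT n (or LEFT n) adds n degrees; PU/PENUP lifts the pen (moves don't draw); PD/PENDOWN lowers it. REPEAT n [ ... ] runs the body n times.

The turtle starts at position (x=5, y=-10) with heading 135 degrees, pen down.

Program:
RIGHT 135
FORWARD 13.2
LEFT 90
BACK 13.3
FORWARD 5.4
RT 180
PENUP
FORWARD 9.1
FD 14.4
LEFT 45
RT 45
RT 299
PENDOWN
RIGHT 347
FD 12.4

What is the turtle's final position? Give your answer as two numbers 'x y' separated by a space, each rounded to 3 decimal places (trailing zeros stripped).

Executing turtle program step by step:
Start: pos=(5,-10), heading=135, pen down
RT 135: heading 135 -> 0
FD 13.2: (5,-10) -> (18.2,-10) [heading=0, draw]
LT 90: heading 0 -> 90
BK 13.3: (18.2,-10) -> (18.2,-23.3) [heading=90, draw]
FD 5.4: (18.2,-23.3) -> (18.2,-17.9) [heading=90, draw]
RT 180: heading 90 -> 270
PU: pen up
FD 9.1: (18.2,-17.9) -> (18.2,-27) [heading=270, move]
FD 14.4: (18.2,-27) -> (18.2,-41.4) [heading=270, move]
LT 45: heading 270 -> 315
RT 45: heading 315 -> 270
RT 299: heading 270 -> 331
PD: pen down
RT 347: heading 331 -> 344
FD 12.4: (18.2,-41.4) -> (30.12,-44.818) [heading=344, draw]
Final: pos=(30.12,-44.818), heading=344, 4 segment(s) drawn

Answer: 30.12 -44.818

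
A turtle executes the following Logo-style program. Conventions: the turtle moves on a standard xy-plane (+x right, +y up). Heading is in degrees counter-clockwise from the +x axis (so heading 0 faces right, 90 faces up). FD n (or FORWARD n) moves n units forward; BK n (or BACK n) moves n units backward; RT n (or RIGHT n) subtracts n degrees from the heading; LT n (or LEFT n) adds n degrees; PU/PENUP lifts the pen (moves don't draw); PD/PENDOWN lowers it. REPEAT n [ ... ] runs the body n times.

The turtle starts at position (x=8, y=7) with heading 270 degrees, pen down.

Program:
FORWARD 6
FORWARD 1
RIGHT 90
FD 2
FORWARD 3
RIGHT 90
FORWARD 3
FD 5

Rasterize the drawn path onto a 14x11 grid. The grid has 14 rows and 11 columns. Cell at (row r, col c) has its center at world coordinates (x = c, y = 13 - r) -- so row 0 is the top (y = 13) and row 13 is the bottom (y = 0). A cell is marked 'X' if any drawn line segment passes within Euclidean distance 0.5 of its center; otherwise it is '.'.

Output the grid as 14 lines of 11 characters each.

Answer: ...........
...........
...........
...........
...........
...X.......
...X....X..
...X....X..
...X....X..
...X....X..
...X....X..
...X....X..
...X....X..
...XXXXXX..

Derivation:
Segment 0: (8,7) -> (8,1)
Segment 1: (8,1) -> (8,0)
Segment 2: (8,0) -> (6,0)
Segment 3: (6,0) -> (3,0)
Segment 4: (3,0) -> (3,3)
Segment 5: (3,3) -> (3,8)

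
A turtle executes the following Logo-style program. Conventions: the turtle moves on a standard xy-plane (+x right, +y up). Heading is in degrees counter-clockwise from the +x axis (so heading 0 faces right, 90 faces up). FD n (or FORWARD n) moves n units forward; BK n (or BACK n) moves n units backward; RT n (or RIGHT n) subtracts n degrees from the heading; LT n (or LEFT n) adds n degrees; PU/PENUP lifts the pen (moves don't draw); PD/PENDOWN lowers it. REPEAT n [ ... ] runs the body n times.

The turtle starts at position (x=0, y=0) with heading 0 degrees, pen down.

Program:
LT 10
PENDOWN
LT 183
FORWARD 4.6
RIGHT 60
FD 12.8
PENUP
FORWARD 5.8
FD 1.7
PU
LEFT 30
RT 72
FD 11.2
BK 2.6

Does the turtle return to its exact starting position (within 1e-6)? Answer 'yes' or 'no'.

Answer: no

Derivation:
Executing turtle program step by step:
Start: pos=(0,0), heading=0, pen down
LT 10: heading 0 -> 10
PD: pen down
LT 183: heading 10 -> 193
FD 4.6: (0,0) -> (-4.482,-1.035) [heading=193, draw]
RT 60: heading 193 -> 133
FD 12.8: (-4.482,-1.035) -> (-13.212,8.327) [heading=133, draw]
PU: pen up
FD 5.8: (-13.212,8.327) -> (-17.167,12.568) [heading=133, move]
FD 1.7: (-17.167,12.568) -> (-18.327,13.812) [heading=133, move]
PU: pen up
LT 30: heading 133 -> 163
RT 72: heading 163 -> 91
FD 11.2: (-18.327,13.812) -> (-18.522,25.01) [heading=91, move]
BK 2.6: (-18.522,25.01) -> (-18.477,22.41) [heading=91, move]
Final: pos=(-18.477,22.41), heading=91, 2 segment(s) drawn

Start position: (0, 0)
Final position: (-18.477, 22.41)
Distance = 29.045; >= 1e-6 -> NOT closed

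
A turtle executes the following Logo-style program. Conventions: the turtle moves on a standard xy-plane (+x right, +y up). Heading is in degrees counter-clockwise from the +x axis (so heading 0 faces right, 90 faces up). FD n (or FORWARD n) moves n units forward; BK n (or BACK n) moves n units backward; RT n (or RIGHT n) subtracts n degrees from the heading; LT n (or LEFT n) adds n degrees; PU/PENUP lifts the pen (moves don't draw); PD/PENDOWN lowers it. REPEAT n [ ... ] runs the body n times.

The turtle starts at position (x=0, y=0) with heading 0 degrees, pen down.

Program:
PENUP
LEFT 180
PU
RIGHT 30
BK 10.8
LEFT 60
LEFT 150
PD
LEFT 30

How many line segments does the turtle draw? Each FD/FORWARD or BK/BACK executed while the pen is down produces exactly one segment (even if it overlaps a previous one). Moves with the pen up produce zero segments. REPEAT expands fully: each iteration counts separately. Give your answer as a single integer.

Executing turtle program step by step:
Start: pos=(0,0), heading=0, pen down
PU: pen up
LT 180: heading 0 -> 180
PU: pen up
RT 30: heading 180 -> 150
BK 10.8: (0,0) -> (9.353,-5.4) [heading=150, move]
LT 60: heading 150 -> 210
LT 150: heading 210 -> 0
PD: pen down
LT 30: heading 0 -> 30
Final: pos=(9.353,-5.4), heading=30, 0 segment(s) drawn
Segments drawn: 0

Answer: 0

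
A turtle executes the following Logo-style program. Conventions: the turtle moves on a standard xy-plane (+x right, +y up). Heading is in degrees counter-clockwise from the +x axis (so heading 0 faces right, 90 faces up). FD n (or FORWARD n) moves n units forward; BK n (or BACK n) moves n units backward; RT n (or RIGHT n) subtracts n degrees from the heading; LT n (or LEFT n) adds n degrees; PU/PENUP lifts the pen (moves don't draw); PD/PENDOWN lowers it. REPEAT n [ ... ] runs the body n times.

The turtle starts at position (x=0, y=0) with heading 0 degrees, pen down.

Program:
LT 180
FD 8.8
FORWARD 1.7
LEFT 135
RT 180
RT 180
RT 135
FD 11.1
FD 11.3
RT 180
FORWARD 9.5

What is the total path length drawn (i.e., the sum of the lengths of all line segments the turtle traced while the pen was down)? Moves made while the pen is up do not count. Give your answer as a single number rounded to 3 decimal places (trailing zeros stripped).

Executing turtle program step by step:
Start: pos=(0,0), heading=0, pen down
LT 180: heading 0 -> 180
FD 8.8: (0,0) -> (-8.8,0) [heading=180, draw]
FD 1.7: (-8.8,0) -> (-10.5,0) [heading=180, draw]
LT 135: heading 180 -> 315
RT 180: heading 315 -> 135
RT 180: heading 135 -> 315
RT 135: heading 315 -> 180
FD 11.1: (-10.5,0) -> (-21.6,0) [heading=180, draw]
FD 11.3: (-21.6,0) -> (-32.9,0) [heading=180, draw]
RT 180: heading 180 -> 0
FD 9.5: (-32.9,0) -> (-23.4,0) [heading=0, draw]
Final: pos=(-23.4,0), heading=0, 5 segment(s) drawn

Segment lengths:
  seg 1: (0,0) -> (-8.8,0), length = 8.8
  seg 2: (-8.8,0) -> (-10.5,0), length = 1.7
  seg 3: (-10.5,0) -> (-21.6,0), length = 11.1
  seg 4: (-21.6,0) -> (-32.9,0), length = 11.3
  seg 5: (-32.9,0) -> (-23.4,0), length = 9.5
Total = 42.4

Answer: 42.4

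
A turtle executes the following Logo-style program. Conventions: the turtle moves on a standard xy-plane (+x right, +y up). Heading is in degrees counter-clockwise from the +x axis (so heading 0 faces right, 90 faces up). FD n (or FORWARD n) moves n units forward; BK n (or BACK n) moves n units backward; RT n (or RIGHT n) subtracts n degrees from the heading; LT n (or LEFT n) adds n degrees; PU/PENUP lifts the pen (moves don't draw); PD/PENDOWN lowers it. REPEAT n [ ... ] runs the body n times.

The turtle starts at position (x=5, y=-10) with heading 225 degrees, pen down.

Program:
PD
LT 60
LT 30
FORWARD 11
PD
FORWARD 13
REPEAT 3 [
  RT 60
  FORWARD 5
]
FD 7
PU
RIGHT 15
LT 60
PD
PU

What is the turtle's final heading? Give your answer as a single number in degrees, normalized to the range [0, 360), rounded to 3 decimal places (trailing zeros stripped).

Answer: 180

Derivation:
Executing turtle program step by step:
Start: pos=(5,-10), heading=225, pen down
PD: pen down
LT 60: heading 225 -> 285
LT 30: heading 285 -> 315
FD 11: (5,-10) -> (12.778,-17.778) [heading=315, draw]
PD: pen down
FD 13: (12.778,-17.778) -> (21.971,-26.971) [heading=315, draw]
REPEAT 3 [
  -- iteration 1/3 --
  RT 60: heading 315 -> 255
  FD 5: (21.971,-26.971) -> (20.676,-31.8) [heading=255, draw]
  -- iteration 2/3 --
  RT 60: heading 255 -> 195
  FD 5: (20.676,-31.8) -> (15.847,-33.094) [heading=195, draw]
  -- iteration 3/3 --
  RT 60: heading 195 -> 135
  FD 5: (15.847,-33.094) -> (12.311,-29.559) [heading=135, draw]
]
FD 7: (12.311,-29.559) -> (7.362,-24.609) [heading=135, draw]
PU: pen up
RT 15: heading 135 -> 120
LT 60: heading 120 -> 180
PD: pen down
PU: pen up
Final: pos=(7.362,-24.609), heading=180, 6 segment(s) drawn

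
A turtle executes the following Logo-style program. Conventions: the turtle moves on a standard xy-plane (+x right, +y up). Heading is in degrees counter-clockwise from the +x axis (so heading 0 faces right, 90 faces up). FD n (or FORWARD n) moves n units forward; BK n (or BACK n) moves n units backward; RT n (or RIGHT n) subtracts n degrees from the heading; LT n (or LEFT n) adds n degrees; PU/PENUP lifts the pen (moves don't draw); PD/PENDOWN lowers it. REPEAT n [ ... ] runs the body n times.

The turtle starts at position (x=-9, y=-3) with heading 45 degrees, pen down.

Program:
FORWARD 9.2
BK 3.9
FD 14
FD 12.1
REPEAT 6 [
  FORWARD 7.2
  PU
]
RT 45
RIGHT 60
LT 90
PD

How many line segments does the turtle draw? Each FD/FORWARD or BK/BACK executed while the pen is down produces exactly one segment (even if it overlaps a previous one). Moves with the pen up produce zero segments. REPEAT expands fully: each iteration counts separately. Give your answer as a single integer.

Answer: 5

Derivation:
Executing turtle program step by step:
Start: pos=(-9,-3), heading=45, pen down
FD 9.2: (-9,-3) -> (-2.495,3.505) [heading=45, draw]
BK 3.9: (-2.495,3.505) -> (-5.252,0.748) [heading=45, draw]
FD 14: (-5.252,0.748) -> (4.647,10.647) [heading=45, draw]
FD 12.1: (4.647,10.647) -> (13.203,19.203) [heading=45, draw]
REPEAT 6 [
  -- iteration 1/6 --
  FD 7.2: (13.203,19.203) -> (18.294,24.294) [heading=45, draw]
  PU: pen up
  -- iteration 2/6 --
  FD 7.2: (18.294,24.294) -> (23.385,29.385) [heading=45, move]
  PU: pen up
  -- iteration 3/6 --
  FD 7.2: (23.385,29.385) -> (28.477,34.477) [heading=45, move]
  PU: pen up
  -- iteration 4/6 --
  FD 7.2: (28.477,34.477) -> (33.568,39.568) [heading=45, move]
  PU: pen up
  -- iteration 5/6 --
  FD 7.2: (33.568,39.568) -> (38.659,44.659) [heading=45, move]
  PU: pen up
  -- iteration 6/6 --
  FD 7.2: (38.659,44.659) -> (43.75,49.75) [heading=45, move]
  PU: pen up
]
RT 45: heading 45 -> 0
RT 60: heading 0 -> 300
LT 90: heading 300 -> 30
PD: pen down
Final: pos=(43.75,49.75), heading=30, 5 segment(s) drawn
Segments drawn: 5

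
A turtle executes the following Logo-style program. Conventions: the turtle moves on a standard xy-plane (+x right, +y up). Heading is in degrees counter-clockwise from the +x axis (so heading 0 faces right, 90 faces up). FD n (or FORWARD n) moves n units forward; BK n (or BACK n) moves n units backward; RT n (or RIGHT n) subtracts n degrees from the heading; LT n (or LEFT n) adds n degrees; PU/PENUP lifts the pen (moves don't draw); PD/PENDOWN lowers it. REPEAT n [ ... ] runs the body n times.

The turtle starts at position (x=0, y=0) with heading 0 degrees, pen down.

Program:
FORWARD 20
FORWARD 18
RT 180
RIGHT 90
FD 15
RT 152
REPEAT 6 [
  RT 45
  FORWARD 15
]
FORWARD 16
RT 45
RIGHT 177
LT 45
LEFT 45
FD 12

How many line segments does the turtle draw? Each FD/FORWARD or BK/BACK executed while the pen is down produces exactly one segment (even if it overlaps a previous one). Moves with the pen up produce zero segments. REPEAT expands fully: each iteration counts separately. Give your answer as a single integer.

Executing turtle program step by step:
Start: pos=(0,0), heading=0, pen down
FD 20: (0,0) -> (20,0) [heading=0, draw]
FD 18: (20,0) -> (38,0) [heading=0, draw]
RT 180: heading 0 -> 180
RT 90: heading 180 -> 90
FD 15: (38,0) -> (38,15) [heading=90, draw]
RT 152: heading 90 -> 298
REPEAT 6 [
  -- iteration 1/6 --
  RT 45: heading 298 -> 253
  FD 15: (38,15) -> (33.614,0.655) [heading=253, draw]
  -- iteration 2/6 --
  RT 45: heading 253 -> 208
  FD 15: (33.614,0.655) -> (20.37,-6.387) [heading=208, draw]
  -- iteration 3/6 --
  RT 45: heading 208 -> 163
  FD 15: (20.37,-6.387) -> (6.026,-2.001) [heading=163, draw]
  -- iteration 4/6 --
  RT 45: heading 163 -> 118
  FD 15: (6.026,-2.001) -> (-1.016,11.243) [heading=118, draw]
  -- iteration 5/6 --
  RT 45: heading 118 -> 73
  FD 15: (-1.016,11.243) -> (3.369,25.588) [heading=73, draw]
  -- iteration 6/6 --
  RT 45: heading 73 -> 28
  FD 15: (3.369,25.588) -> (16.613,32.63) [heading=28, draw]
]
FD 16: (16.613,32.63) -> (30.741,40.141) [heading=28, draw]
RT 45: heading 28 -> 343
RT 177: heading 343 -> 166
LT 45: heading 166 -> 211
LT 45: heading 211 -> 256
FD 12: (30.741,40.141) -> (27.837,28.498) [heading=256, draw]
Final: pos=(27.837,28.498), heading=256, 11 segment(s) drawn
Segments drawn: 11

Answer: 11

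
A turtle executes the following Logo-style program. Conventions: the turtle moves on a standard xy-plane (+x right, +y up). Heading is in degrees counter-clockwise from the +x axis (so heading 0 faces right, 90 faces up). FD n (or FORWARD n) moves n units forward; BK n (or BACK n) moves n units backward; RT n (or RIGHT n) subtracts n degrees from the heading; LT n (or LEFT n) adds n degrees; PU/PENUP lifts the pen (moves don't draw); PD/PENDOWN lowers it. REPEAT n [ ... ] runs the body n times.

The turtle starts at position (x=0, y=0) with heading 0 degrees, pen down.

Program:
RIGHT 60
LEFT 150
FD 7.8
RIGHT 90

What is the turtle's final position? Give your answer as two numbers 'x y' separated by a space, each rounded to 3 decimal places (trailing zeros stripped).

Answer: 0 7.8

Derivation:
Executing turtle program step by step:
Start: pos=(0,0), heading=0, pen down
RT 60: heading 0 -> 300
LT 150: heading 300 -> 90
FD 7.8: (0,0) -> (0,7.8) [heading=90, draw]
RT 90: heading 90 -> 0
Final: pos=(0,7.8), heading=0, 1 segment(s) drawn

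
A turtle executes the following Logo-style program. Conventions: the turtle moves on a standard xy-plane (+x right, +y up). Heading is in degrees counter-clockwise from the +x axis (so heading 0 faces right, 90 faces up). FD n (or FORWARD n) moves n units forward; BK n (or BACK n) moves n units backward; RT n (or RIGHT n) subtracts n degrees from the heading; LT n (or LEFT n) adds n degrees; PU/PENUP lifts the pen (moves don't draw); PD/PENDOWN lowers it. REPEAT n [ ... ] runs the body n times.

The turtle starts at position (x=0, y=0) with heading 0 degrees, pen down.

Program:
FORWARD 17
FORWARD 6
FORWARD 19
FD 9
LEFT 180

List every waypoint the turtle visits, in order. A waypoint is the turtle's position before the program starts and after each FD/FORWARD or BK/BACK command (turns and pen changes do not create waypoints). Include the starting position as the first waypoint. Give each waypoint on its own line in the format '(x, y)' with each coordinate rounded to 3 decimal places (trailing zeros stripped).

Answer: (0, 0)
(17, 0)
(23, 0)
(42, 0)
(51, 0)

Derivation:
Executing turtle program step by step:
Start: pos=(0,0), heading=0, pen down
FD 17: (0,0) -> (17,0) [heading=0, draw]
FD 6: (17,0) -> (23,0) [heading=0, draw]
FD 19: (23,0) -> (42,0) [heading=0, draw]
FD 9: (42,0) -> (51,0) [heading=0, draw]
LT 180: heading 0 -> 180
Final: pos=(51,0), heading=180, 4 segment(s) drawn
Waypoints (5 total):
(0, 0)
(17, 0)
(23, 0)
(42, 0)
(51, 0)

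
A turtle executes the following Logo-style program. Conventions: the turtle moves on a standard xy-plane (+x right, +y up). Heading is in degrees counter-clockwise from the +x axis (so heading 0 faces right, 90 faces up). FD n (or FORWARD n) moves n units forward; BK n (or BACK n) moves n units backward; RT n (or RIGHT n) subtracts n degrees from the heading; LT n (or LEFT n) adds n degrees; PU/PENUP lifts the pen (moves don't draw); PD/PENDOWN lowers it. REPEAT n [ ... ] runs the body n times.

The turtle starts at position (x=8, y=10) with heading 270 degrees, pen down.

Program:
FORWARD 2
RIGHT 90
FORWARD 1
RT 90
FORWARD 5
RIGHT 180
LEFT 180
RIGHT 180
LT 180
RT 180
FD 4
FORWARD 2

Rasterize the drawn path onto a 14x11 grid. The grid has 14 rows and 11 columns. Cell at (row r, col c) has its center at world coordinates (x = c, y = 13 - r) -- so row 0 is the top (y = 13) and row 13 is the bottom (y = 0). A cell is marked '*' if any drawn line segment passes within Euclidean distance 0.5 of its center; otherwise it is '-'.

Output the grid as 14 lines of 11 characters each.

Answer: -------*---
-------*---
-------*---
-------**--
-------**--
-------**--
-------*---
-----------
-----------
-----------
-----------
-----------
-----------
-----------

Derivation:
Segment 0: (8,10) -> (8,8)
Segment 1: (8,8) -> (7,8)
Segment 2: (7,8) -> (7,13)
Segment 3: (7,13) -> (7,9)
Segment 4: (7,9) -> (7,7)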